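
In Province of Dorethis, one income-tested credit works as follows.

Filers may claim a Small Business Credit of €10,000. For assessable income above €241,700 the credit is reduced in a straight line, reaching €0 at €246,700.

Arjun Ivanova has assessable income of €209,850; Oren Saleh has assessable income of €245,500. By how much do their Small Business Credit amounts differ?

€7,600

Arjun (€209,850): Small Business Credit: €209,850 is at or below the €241,700 threshold, so the full €10,000 applies.
Oren (€245,500): Small Business Credit: €245,500 is €3,800 into a €5,000 phase-out range, leaving 1,200/5,000 of the credit: €10,000 × 1,200/5,000 = €2,400.
Difference: |€10,000 − €2,400| = €7,600.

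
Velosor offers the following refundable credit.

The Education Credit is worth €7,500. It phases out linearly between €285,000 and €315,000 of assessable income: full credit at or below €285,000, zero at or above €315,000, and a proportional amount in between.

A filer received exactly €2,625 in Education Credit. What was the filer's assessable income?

€2,625 is 2,625/7,500 of the full €7,500, so 4,875/7,500 of the €30,000 range has been used: income = €285,000 + €30,000 × 4,875/7,500 = €304,500.

€304,500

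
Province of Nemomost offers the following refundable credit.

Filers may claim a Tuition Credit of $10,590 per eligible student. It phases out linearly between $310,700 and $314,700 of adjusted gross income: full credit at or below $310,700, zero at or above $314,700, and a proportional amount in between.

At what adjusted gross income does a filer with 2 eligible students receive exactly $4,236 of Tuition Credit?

$313,900

Full credit = 2 × $10,590 = $21,180.
$4,236 is 4,236/21,180 of the full $21,180, so 16,944/21,180 of the $4,000 range has been used: income = $310,700 + $4,000 × 16,944/21,180 = $313,900.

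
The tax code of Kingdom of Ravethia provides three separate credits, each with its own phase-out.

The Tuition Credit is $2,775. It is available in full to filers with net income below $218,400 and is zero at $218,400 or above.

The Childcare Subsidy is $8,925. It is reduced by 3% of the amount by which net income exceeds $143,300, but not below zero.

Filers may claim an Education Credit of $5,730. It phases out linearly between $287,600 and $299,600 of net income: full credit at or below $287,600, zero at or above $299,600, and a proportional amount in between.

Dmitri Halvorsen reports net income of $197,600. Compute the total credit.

Tuition Credit: $197,600 is below the $218,400 cutoff, so the full $2,775 applies.
Childcare Subsidy: 3% of the $54,300 excess over $143,300 is $1,629; credit = $8,925 − $1,629 = $7,296.
Education Credit: $197,600 is at or below the $287,600 threshold, so the full $5,730 applies.
Total: $2,775 + $7,296 + $5,730 = $15,801.

$15,801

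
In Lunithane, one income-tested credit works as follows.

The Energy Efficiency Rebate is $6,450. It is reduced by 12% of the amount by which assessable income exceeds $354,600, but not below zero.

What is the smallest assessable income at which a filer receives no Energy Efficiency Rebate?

The credit falls by 12% of each dollar above $354,600, so it reaches zero when the excess is $6,450 / 12% = $53,750: income = $354,600 + $53,750 = $408,350.

$408,350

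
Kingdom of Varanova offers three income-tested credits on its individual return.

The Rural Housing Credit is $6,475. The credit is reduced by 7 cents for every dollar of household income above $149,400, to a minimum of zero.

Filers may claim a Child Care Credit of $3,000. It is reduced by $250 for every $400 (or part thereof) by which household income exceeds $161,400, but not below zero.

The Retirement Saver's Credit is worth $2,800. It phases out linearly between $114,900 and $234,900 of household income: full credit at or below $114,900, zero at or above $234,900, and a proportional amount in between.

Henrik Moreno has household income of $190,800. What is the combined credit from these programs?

Rural Housing Credit: 7% of the $41,400 excess over $149,400 is $2,898; credit = $6,475 − $2,898 = $3,577.
Child Care Credit: income exceeds $161,400 by $29,400 → 74 increments × $250 = $18,500 ≥ base, so the credit is $0.
Retirement Saver's Credit: $190,800 is $75,900 into a $120,000 phase-out range, leaving 44,100/120,000 of the credit: $2,800 × 44,100/120,000 = $1,029.
Total: $3,577 + $0 + $1,029 = $4,606.

$4,606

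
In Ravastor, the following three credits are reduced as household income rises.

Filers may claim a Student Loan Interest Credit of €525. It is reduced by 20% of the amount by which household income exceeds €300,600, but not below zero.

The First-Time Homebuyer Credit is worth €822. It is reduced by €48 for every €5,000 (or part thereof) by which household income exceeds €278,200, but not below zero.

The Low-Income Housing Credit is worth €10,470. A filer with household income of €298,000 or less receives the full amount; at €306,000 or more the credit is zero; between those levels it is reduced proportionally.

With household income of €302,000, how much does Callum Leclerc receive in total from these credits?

€6,062

Student Loan Interest Credit: 20% of the €1,400 excess over €300,600 is €280; credit = €525 − €280 = €245.
First-Time Homebuyer Credit: income exceeds €278,200 by €23,800, which is 5 full-or-partial €5,000 increments; reduction = 5 × €48 = €240, leaving €582.
Low-Income Housing Credit: €302,000 is €4,000 into a €8,000 phase-out range, leaving 4,000/8,000 of the credit: €10,470 × 4,000/8,000 = €5,235.
Total: €245 + €582 + €5,235 = €6,062.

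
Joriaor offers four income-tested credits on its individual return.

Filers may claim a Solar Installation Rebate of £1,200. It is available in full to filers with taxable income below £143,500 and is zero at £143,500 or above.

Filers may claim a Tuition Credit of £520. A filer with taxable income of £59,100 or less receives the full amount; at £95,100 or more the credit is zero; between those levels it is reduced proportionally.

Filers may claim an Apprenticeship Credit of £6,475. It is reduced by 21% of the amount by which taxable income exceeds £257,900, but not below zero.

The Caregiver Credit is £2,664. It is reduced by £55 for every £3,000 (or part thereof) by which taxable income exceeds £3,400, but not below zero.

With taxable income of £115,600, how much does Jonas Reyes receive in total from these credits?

£8,249

Solar Installation Rebate: £115,600 is below the £143,500 cutoff, so the full £1,200 applies.
Tuition Credit: £115,600 is at or above £95,100, so the credit is £0.
Apprenticeship Credit: £115,600 is at or below the £257,900 threshold, so the full £6,475 applies.
Caregiver Credit: income exceeds £3,400 by £112,200, which is 38 full-or-partial £3,000 increments; reduction = 38 × £55 = £2,090, leaving £574.
Total: £1,200 + £0 + £6,475 + £574 = £8,249.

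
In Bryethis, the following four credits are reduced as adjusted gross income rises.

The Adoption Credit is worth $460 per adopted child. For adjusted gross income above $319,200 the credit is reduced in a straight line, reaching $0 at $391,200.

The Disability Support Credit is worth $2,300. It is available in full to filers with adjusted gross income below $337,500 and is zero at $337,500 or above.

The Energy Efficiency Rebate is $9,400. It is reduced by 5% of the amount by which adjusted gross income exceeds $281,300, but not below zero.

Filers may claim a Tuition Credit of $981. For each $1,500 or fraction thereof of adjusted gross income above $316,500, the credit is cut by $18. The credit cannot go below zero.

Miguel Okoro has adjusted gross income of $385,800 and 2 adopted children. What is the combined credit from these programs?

Adoption Credit: base = 2 × $460 = $920. $385,800 is $66,600 into a $72,000 phase-out range, leaving 5,400/72,000 of the credit: $920 × 5,400/72,000 = $69.
Disability Support Credit: $385,800 meets or exceeds the $337,500 cutoff, so the credit is $0.
Energy Efficiency Rebate: 5% of the $104,500 excess over $281,300 is $5,225; credit = $9,400 − $5,225 = $4,175.
Tuition Credit: income exceeds $316,500 by $69,300, which is 47 full-or-partial $1,500 increments; reduction = 47 × $18 = $846, leaving $135.
Total: $69 + $0 + $4,175 + $135 = $4,379.

$4,379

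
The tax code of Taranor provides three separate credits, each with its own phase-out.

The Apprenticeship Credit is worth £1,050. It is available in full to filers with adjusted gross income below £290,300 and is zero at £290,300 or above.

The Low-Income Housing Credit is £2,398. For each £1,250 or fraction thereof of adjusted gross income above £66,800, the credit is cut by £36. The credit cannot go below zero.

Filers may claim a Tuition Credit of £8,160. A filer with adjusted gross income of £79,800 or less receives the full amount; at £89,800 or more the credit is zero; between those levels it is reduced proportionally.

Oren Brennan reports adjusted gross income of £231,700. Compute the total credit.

Apprenticeship Credit: £231,700 is below the £290,300 cutoff, so the full £1,050 applies.
Low-Income Housing Credit: income exceeds £66,800 by £164,900 → 132 increments × £36 = £4,752 ≥ base, so the credit is £0.
Tuition Credit: £231,700 is at or above £89,800, so the credit is £0.
Total: £1,050 + £0 + £0 = £1,050.

£1,050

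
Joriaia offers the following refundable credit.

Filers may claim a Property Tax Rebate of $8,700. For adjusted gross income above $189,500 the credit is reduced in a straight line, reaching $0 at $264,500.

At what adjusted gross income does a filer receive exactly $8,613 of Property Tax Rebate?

$8,613 is 8,613/8,700 of the full $8,700, so 87/8,700 of the $75,000 range has been used: income = $189,500 + $75,000 × 87/8,700 = $190,250.

$190,250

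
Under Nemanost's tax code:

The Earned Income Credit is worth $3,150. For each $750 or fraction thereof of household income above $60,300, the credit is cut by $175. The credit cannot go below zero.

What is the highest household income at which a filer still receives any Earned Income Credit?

After 17 increments the reduction is 17 × $175 = $2,975, leaving $175; one more increment wipes it out. Increment 17 ends at excess 17 × $750 = $12,750, so the highest qualifying income is $60,300 + $12,750 = $73,050.

$73,050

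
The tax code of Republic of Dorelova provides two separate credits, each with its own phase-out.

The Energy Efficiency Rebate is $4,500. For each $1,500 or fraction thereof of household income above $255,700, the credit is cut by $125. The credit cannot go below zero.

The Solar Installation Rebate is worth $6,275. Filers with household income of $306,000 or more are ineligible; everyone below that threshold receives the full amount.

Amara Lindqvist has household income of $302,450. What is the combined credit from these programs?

$6,775

Energy Efficiency Rebate: income exceeds $255,700 by $46,750, which is 32 full-or-partial $1,500 increments; reduction = 32 × $125 = $4,000, leaving $500.
Solar Installation Rebate: $302,450 is below the $306,000 cutoff, so the full $6,275 applies.
Total: $500 + $6,275 = $6,775.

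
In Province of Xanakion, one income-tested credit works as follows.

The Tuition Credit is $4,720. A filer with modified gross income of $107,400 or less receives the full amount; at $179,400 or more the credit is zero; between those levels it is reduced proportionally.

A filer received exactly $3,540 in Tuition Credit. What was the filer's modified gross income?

$125,400

$3,540 is 3,540/4,720 of the full $4,720, so 1,180/4,720 of the $72,000 range has been used: income = $107,400 + $72,000 × 1,180/4,720 = $125,400.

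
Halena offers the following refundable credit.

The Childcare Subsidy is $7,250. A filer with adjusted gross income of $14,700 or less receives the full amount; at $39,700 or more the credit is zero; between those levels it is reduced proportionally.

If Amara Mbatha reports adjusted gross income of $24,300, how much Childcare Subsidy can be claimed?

Childcare Subsidy: $24,300 is $9,600 into a $25,000 phase-out range, leaving 15,400/25,000 of the credit: $7,250 × 15,400/25,000 = $4,466.

$4,466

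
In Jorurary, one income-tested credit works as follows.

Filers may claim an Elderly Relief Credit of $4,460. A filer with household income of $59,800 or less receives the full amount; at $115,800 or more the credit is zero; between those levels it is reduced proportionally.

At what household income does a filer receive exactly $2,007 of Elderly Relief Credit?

$90,600

$2,007 is 2,007/4,460 of the full $4,460, so 2,453/4,460 of the $56,000 range has been used: income = $59,800 + $56,000 × 2,453/4,460 = $90,600.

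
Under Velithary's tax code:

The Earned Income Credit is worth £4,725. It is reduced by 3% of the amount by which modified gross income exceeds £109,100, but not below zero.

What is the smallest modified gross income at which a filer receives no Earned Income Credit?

£266,600

The credit falls by 3% of each pound above £109,100, so it reaches zero when the excess is £4,725 / 3% = £157,500: income = £109,100 + £157,500 = £266,600.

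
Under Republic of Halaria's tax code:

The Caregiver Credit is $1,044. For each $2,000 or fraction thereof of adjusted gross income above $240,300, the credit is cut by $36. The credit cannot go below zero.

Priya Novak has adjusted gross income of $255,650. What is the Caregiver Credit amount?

Caregiver Credit: income exceeds $240,300 by $15,350, which is 8 full-or-partial $2,000 increments; reduction = 8 × $36 = $288, leaving $756.

$756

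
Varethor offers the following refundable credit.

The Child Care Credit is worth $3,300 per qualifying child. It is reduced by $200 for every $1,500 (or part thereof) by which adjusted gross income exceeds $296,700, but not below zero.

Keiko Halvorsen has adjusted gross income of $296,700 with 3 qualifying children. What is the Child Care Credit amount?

$9,900

Child Care Credit: base = 3 × $3,300 = $9,900. $296,700 is at or below the $296,700 threshold, so the full $9,900 applies.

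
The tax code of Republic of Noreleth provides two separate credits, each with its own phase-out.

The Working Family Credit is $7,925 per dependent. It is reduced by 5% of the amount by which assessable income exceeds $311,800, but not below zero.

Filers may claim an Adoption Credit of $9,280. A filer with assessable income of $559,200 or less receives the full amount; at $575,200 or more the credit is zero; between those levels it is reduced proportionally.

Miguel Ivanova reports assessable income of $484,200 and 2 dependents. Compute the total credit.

$16,510

Working Family Credit: base = 2 × $7,925 = $15,850. 5% of the $172,400 excess over $311,800 is $8,620; credit = $15,850 − $8,620 = $7,230.
Adoption Credit: $484,200 is at or below the $559,200 threshold, so the full $9,280 applies.
Total: $7,230 + $9,280 = $16,510.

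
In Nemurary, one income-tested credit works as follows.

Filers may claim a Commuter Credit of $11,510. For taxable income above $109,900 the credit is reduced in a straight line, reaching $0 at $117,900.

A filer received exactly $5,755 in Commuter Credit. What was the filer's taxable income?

$113,900

$5,755 is 5,755/11,510 of the full $11,510, so 5,755/11,510 of the $8,000 range has been used: income = $109,900 + $8,000 × 5,755/11,510 = $113,900.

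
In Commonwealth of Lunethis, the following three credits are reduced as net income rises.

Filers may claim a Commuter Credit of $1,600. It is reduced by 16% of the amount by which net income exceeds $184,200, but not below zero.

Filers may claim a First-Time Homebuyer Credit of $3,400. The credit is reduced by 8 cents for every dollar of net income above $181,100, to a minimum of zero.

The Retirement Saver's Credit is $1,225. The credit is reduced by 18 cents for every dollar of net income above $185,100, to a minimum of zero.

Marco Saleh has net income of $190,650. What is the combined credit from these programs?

Commuter Credit: 16% of the $6,450 excess over $184,200 is $1,032; credit = $1,600 − $1,032 = $568.
First-Time Homebuyer Credit: 8% of the $9,550 excess over $181,100 is $764; credit = $3,400 − $764 = $2,636.
Retirement Saver's Credit: 18% of the $5,550 excess over $185,100 is $999; credit = $1,225 − $999 = $226.
Total: $568 + $2,636 + $226 = $3,430.

$3,430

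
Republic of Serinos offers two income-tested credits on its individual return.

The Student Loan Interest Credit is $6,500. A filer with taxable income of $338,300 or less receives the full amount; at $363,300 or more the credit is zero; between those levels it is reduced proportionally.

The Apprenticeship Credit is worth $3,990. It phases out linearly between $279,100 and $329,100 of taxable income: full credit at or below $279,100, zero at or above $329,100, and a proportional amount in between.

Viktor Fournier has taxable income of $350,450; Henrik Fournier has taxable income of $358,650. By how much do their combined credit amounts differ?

Viktor ($350,450): Student Loan Interest Credit: $350,450 is $12,150 into a $25,000 phase-out range, leaving 12,850/25,000 of the credit: $6,500 × 12,850/25,000 = $3,341. Apprenticeship Credit: $350,450 is at or above $329,100, so the credit is $0. total $3,341 + $0 = $3,341
Henrik ($358,650): Student Loan Interest Credit: $358,650 is $20,350 into a $25,000 phase-out range, leaving 4,650/25,000 of the credit: $6,500 × 4,650/25,000 = $1,209. Apprenticeship Credit: $358,650 is at or above $329,100, so the credit is $0. total $1,209 + $0 = $1,209
Difference: |$3,341 − $1,209| = $2,132.

$2,132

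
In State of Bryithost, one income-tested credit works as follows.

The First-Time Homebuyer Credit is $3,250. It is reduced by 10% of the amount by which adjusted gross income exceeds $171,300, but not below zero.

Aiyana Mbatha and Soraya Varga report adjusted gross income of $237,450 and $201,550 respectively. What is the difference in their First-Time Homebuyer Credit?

$225

Aiyana ($237,450): First-Time Homebuyer Credit: 10% of the $66,150 excess over $171,300 is $6,615 ≥ base, so the credit is $0.
Soraya ($201,550): First-Time Homebuyer Credit: 10% of the $30,250 excess over $171,300 is $3,025; credit = $3,250 − $3,025 = $225.
Difference: |$0 − $225| = $225.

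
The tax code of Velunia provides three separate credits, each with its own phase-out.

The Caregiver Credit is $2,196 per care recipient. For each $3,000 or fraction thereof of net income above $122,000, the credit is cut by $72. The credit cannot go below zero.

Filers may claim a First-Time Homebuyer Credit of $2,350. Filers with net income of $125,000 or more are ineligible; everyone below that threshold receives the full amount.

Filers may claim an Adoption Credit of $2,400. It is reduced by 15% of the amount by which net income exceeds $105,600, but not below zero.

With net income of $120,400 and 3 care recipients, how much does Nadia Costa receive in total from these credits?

Caregiver Credit: base = 3 × $2,196 = $6,588. $120,400 is at or below the $122,000 threshold, so the full $6,588 applies.
First-Time Homebuyer Credit: $120,400 is below the $125,000 cutoff, so the full $2,350 applies.
Adoption Credit: 15% of the $14,800 excess over $105,600 is $2,220; credit = $2,400 − $2,220 = $180.
Total: $6,588 + $2,350 + $180 = $9,118.

$9,118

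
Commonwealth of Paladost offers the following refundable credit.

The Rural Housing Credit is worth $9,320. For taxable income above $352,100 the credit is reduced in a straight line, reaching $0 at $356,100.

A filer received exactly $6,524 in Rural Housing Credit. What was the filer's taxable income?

$353,300

$6,524 is 6,524/9,320 of the full $9,320, so 2,796/9,320 of the $4,000 range has been used: income = $352,100 + $4,000 × 2,796/9,320 = $353,300.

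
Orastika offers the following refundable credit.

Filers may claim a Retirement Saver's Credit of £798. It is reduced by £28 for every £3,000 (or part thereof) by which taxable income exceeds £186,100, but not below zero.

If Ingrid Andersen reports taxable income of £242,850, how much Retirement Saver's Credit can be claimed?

Retirement Saver's Credit: income exceeds £186,100 by £56,750, which is 19 full-or-partial £3,000 increments; reduction = 19 × £28 = £532, leaving £266.

£266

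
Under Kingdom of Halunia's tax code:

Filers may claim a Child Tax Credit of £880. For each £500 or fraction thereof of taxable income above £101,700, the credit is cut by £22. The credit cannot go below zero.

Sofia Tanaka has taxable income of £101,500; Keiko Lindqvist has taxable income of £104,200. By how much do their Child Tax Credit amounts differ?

£110

Sofia (£101,500): Child Tax Credit: £101,500 is at or below the £101,700 threshold, so the full £880 applies.
Keiko (£104,200): Child Tax Credit: income exceeds £101,700 by £2,500, which is 5 full-or-partial £500 increments; reduction = 5 × £22 = £110, leaving £770.
Difference: |£880 − £770| = £110.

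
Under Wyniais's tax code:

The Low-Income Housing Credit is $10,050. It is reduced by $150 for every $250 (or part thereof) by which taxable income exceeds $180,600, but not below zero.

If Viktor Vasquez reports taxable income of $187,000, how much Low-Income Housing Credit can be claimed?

Low-Income Housing Credit: income exceeds $180,600 by $6,400, which is 26 full-or-partial $250 increments; reduction = 26 × $150 = $3,900, leaving $6,150.

$6,150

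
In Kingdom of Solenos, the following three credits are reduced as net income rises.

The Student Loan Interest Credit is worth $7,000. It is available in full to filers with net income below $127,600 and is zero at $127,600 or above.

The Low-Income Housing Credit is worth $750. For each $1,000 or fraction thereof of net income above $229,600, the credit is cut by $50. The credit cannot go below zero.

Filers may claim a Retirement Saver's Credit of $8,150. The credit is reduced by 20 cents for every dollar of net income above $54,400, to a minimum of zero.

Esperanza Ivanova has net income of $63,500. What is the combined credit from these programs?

Student Loan Interest Credit: $63,500 is below the $127,600 cutoff, so the full $7,000 applies.
Low-Income Housing Credit: $63,500 is at or below the $229,600 threshold, so the full $750 applies.
Retirement Saver's Credit: 20% of the $9,100 excess over $54,400 is $1,820; credit = $8,150 − $1,820 = $6,330.
Total: $7,000 + $750 + $6,330 = $14,080.

$14,080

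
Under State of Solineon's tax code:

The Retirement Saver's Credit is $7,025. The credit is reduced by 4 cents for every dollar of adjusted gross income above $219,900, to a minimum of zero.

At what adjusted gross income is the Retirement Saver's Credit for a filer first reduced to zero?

$395,525

The credit falls by 4% of each dollar above $219,900, so it reaches zero when the excess is $7,025 / 4% = $175,625: income = $219,900 + $175,625 = $395,525.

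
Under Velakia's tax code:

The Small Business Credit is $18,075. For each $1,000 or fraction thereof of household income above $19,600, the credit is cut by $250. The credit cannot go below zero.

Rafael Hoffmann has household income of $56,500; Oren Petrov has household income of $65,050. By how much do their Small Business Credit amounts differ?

$2,250

Rafael ($56,500): Small Business Credit: income exceeds $19,600 by $36,900, which is 37 full-or-partial $1,000 increments; reduction = 37 × $250 = $9,250, leaving $8,825.
Oren ($65,050): Small Business Credit: income exceeds $19,600 by $45,450, which is 46 full-or-partial $1,000 increments; reduction = 46 × $250 = $11,500, leaving $6,575.
Difference: |$8,825 − $6,575| = $2,250.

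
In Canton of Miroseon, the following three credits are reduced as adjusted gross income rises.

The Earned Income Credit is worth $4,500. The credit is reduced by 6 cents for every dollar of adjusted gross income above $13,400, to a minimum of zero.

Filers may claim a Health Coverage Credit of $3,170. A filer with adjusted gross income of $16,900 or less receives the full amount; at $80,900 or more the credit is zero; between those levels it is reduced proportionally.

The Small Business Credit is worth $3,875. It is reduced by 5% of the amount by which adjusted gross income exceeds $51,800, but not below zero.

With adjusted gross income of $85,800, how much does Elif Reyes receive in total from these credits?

Earned Income Credit: 6% of the $72,400 excess over $13,400 is $4,344; credit = $4,500 − $4,344 = $156.
Health Coverage Credit: $85,800 is at or above $80,900, so the credit is $0.
Small Business Credit: 5% of the $34,000 excess over $51,800 is $1,700; credit = $3,875 − $1,700 = $2,175.
Total: $156 + $0 + $2,175 = $2,331.

$2,331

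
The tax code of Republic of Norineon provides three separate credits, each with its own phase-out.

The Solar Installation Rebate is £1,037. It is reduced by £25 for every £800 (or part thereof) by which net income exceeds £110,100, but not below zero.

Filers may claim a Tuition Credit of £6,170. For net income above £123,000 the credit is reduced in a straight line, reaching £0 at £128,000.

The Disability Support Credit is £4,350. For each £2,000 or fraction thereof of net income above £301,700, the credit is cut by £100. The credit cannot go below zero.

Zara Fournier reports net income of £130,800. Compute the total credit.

Solar Installation Rebate: income exceeds £110,100 by £20,700, which is 26 full-or-partial £800 increments; reduction = 26 × £25 = £650, leaving £387.
Tuition Credit: £130,800 is at or above £128,000, so the credit is £0.
Disability Support Credit: £130,800 is at or below the £301,700 threshold, so the full £4,350 applies.
Total: £387 + £0 + £4,350 = £4,737.

£4,737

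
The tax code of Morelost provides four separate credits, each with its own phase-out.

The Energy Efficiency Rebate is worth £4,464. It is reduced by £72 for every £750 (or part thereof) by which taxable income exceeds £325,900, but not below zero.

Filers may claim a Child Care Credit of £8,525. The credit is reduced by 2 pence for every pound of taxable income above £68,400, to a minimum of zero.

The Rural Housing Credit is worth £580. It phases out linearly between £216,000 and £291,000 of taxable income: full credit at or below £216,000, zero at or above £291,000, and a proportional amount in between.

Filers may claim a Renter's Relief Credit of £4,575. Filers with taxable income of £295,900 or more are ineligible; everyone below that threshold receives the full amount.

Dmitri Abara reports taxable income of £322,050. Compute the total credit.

Energy Efficiency Rebate: £322,050 is at or below the £325,900 threshold, so the full £4,464 applies.
Child Care Credit: 2% of the £253,650 excess over £68,400 is £5,073; credit = £8,525 − £5,073 = £3,452.
Rural Housing Credit: £322,050 is at or above £291,000, so the credit is £0.
Renter's Relief Credit: £322,050 meets or exceeds the £295,900 cutoff, so the credit is £0.
Total: £4,464 + £3,452 + £0 + £0 = £7,916.

£7,916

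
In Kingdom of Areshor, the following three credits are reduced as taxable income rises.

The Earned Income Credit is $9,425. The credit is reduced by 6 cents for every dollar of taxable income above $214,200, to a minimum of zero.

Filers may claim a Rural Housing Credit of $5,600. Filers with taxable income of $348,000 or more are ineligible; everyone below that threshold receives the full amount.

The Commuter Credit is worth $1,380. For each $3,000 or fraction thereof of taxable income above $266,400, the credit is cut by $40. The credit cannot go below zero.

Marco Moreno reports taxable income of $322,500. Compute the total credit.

$9,147

Earned Income Credit: 6% of the $108,300 excess over $214,200 is $6,498; credit = $9,425 − $6,498 = $2,927.
Rural Housing Credit: $322,500 is below the $348,000 cutoff, so the full $5,600 applies.
Commuter Credit: income exceeds $266,400 by $56,100, which is 19 full-or-partial $3,000 increments; reduction = 19 × $40 = $760, leaving $620.
Total: $2,927 + $5,600 + $620 = $9,147.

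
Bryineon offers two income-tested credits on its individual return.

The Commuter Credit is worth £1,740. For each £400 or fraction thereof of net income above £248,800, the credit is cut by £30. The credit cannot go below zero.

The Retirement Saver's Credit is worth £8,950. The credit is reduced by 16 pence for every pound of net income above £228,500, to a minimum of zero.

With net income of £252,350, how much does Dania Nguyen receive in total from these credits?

Commuter Credit: income exceeds £248,800 by £3,550, which is 9 full-or-partial £400 increments; reduction = 9 × £30 = £270, leaving £1,470.
Retirement Saver's Credit: 16% of the £23,850 excess over £228,500 is £3,816; credit = £8,950 − £3,816 = £5,134.
Total: £1,470 + £5,134 = £6,604.

£6,604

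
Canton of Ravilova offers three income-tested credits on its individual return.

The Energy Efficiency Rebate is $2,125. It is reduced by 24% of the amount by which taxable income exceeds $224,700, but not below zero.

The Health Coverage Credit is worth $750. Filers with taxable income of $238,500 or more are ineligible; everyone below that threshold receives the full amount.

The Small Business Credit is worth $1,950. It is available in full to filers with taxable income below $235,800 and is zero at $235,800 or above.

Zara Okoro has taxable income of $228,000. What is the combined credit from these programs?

Energy Efficiency Rebate: 24% of the $3,300 excess over $224,700 is $792; credit = $2,125 − $792 = $1,333.
Health Coverage Credit: $228,000 is below the $238,500 cutoff, so the full $750 applies.
Small Business Credit: $228,000 is below the $235,800 cutoff, so the full $1,950 applies.
Total: $1,333 + $750 + $1,950 = $4,033.

$4,033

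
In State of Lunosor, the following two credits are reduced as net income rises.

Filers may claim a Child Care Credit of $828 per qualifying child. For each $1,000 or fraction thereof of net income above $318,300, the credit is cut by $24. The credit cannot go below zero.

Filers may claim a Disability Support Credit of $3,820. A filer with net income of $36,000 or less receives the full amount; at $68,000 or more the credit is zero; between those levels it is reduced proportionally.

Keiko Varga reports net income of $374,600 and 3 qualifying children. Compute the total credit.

$1,116

Child Care Credit: base = 3 × $828 = $2,484. income exceeds $318,300 by $56,300, which is 57 full-or-partial $1,000 increments; reduction = 57 × $24 = $1,368, leaving $1,116.
Disability Support Credit: $374,600 is at or above $68,000, so the credit is $0.
Total: $1,116 + $0 = $1,116.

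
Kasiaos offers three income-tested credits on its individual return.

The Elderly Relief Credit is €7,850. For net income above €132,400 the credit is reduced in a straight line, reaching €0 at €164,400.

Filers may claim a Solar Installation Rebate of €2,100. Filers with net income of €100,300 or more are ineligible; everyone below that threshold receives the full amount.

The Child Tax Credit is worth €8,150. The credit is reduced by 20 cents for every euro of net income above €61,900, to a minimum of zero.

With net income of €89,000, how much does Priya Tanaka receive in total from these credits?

€12,680

Elderly Relief Credit: €89,000 is at or below the €132,400 threshold, so the full €7,850 applies.
Solar Installation Rebate: €89,000 is below the €100,300 cutoff, so the full €2,100 applies.
Child Tax Credit: 20% of the €27,100 excess over €61,900 is €5,420; credit = €8,150 − €5,420 = €2,730.
Total: €7,850 + €2,100 + €2,730 = €12,680.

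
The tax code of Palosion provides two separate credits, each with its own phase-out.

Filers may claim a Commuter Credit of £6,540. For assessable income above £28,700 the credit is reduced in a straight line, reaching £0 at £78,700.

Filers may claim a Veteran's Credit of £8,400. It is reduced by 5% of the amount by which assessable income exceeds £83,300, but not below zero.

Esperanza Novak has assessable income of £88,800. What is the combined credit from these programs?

Commuter Credit: £88,800 is at or above £78,700, so the credit is £0.
Veteran's Credit: 5% of the £5,500 excess over £83,300 is £275; credit = £8,400 − £275 = £8,125.
Total: £0 + £8,125 = £8,125.

£8,125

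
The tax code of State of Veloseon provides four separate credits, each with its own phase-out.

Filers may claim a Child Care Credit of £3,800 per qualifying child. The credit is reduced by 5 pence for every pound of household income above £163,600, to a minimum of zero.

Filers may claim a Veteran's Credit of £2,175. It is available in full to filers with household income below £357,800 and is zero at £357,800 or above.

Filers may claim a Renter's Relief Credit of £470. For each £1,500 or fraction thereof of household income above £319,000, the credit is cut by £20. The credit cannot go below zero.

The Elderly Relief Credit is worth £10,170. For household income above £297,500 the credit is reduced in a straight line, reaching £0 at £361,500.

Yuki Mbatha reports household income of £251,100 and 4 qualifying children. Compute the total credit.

£23,640

Child Care Credit: base = 4 × £3,800 = £15,200. 5% of the £87,500 excess over £163,600 is £4,375; credit = £15,200 − £4,375 = £10,825.
Veteran's Credit: £251,100 is below the £357,800 cutoff, so the full £2,175 applies.
Renter's Relief Credit: £251,100 is at or below the £319,000 threshold, so the full £470 applies.
Elderly Relief Credit: £251,100 is at or below the £297,500 threshold, so the full £10,170 applies.
Total: £10,825 + £2,175 + £470 + £10,170 = £23,640.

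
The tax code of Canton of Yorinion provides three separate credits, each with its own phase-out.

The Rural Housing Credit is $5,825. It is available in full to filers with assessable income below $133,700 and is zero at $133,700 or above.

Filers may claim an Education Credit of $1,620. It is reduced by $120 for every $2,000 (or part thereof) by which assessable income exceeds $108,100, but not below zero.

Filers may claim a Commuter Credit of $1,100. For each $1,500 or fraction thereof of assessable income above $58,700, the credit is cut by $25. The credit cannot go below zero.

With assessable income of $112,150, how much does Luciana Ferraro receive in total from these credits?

Rural Housing Credit: $112,150 is below the $133,700 cutoff, so the full $5,825 applies.
Education Credit: income exceeds $108,100 by $4,050, which is 3 full-or-partial $2,000 increments; reduction = 3 × $120 = $360, leaving $1,260.
Commuter Credit: income exceeds $58,700 by $53,450, which is 36 full-or-partial $1,500 increments; reduction = 36 × $25 = $900, leaving $200.
Total: $5,825 + $1,260 + $200 = $7,285.

$7,285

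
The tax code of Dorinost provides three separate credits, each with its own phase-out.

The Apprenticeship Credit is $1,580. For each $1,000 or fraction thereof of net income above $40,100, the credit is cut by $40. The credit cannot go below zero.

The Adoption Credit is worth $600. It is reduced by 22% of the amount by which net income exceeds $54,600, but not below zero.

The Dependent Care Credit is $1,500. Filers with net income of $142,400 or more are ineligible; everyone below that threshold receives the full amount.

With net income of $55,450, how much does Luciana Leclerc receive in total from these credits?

$2,853

Apprenticeship Credit: income exceeds $40,100 by $15,350, which is 16 full-or-partial $1,000 increments; reduction = 16 × $40 = $640, leaving $940.
Adoption Credit: 22% of the $850 excess over $54,600 is $187; credit = $600 − $187 = $413.
Dependent Care Credit: $55,450 is below the $142,400 cutoff, so the full $1,500 applies.
Total: $940 + $413 + $1,500 = $2,853.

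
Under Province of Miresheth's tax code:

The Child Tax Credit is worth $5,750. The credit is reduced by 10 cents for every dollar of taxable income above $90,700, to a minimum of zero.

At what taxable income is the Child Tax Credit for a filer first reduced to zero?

The credit falls by 10% of each dollar above $90,700, so it reaches zero when the excess is $5,750 / 10% = $57,500: income = $90,700 + $57,500 = $148,200.

$148,200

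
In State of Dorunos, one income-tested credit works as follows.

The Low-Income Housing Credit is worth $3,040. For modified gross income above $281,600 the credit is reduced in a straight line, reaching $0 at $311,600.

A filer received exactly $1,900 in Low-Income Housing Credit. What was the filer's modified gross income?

$1,900 is 1,900/3,040 of the full $3,040, so 1,140/3,040 of the $30,000 range has been used: income = $281,600 + $30,000 × 1,140/3,040 = $292,850.

$292,850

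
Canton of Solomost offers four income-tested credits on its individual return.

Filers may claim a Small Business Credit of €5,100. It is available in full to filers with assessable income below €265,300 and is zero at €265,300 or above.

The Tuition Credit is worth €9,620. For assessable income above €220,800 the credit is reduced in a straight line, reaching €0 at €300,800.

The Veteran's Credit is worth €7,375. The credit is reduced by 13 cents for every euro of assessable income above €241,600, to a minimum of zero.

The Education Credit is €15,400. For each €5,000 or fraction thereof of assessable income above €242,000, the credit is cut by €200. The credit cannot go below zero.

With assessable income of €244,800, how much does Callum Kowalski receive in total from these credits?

Small Business Credit: €244,800 is below the €265,300 cutoff, so the full €5,100 applies.
Tuition Credit: €244,800 is €24,000 into a €80,000 phase-out range, leaving 56,000/80,000 of the credit: €9,620 × 56,000/80,000 = €6,734.
Veteran's Credit: 13% of the €3,200 excess over €241,600 is €416; credit = €7,375 − €416 = €6,959.
Education Credit: income exceeds €242,000 by €2,800, which is 1 full-or-partial €5,000 increment; reduction = 1 × €200 = €200, leaving €15,200.
Total: €5,100 + €6,734 + €6,959 + €15,200 = €33,993.

€33,993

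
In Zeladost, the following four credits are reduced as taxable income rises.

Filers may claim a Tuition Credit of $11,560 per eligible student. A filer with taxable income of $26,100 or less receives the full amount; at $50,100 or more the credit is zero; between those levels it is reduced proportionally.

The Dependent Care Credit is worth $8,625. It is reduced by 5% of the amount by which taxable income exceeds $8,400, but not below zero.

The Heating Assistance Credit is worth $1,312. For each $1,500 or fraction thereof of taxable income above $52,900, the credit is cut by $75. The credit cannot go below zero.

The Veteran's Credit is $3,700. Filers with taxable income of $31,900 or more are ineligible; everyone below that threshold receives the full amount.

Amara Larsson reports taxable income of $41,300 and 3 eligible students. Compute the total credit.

Tuition Credit: base = 3 × $11,560 = $34,680. $41,300 is $15,200 into a $24,000 phase-out range, leaving 8,800/24,000 of the credit: $34,680 × 8,800/24,000 = $12,716.
Dependent Care Credit: 5% of the $32,900 excess over $8,400 is $1,645; credit = $8,625 − $1,645 = $6,980.
Heating Assistance Credit: $41,300 is at or below the $52,900 threshold, so the full $1,312 applies.
Veteran's Credit: $41,300 meets or exceeds the $31,900 cutoff, so the credit is $0.
Total: $12,716 + $6,980 + $1,312 + $0 = $21,008.

$21,008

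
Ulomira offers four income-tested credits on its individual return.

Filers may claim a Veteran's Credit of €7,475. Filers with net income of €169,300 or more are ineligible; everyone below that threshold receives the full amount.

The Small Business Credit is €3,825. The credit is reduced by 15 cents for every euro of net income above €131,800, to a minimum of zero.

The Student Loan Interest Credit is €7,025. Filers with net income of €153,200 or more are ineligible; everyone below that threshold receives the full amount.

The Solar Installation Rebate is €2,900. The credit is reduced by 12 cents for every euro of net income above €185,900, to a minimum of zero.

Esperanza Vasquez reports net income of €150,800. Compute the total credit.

€18,375

Veteran's Credit: €150,800 is below the €169,300 cutoff, so the full €7,475 applies.
Small Business Credit: 15% of the €19,000 excess over €131,800 is €2,850; credit = €3,825 − €2,850 = €975.
Student Loan Interest Credit: €150,800 is below the €153,200 cutoff, so the full €7,025 applies.
Solar Installation Rebate: €150,800 is at or below the €185,900 threshold, so the full €2,900 applies.
Total: €7,475 + €975 + €7,025 + €2,900 = €18,375.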